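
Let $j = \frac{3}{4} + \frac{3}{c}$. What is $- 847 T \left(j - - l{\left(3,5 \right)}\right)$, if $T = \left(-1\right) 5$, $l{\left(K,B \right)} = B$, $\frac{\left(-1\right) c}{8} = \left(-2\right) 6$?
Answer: $\frac{783475}{32} \approx 24484.0$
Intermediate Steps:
$c = 96$ ($c = - 8 \left(\left(-2\right) 6\right) = \left(-8\right) \left(-12\right) = 96$)
$j = \frac{25}{32}$ ($j = \frac{3}{4} + \frac{3}{96} = 3 \cdot \frac{1}{4} + 3 \cdot \frac{1}{96} = \frac{3}{4} + \frac{1}{32} = \frac{25}{32} \approx 0.78125$)
$T = -5$
$- 847 T \left(j - - l{\left(3,5 \right)}\right) = - 847 \left(- 5 \left(\frac{25}{32} + \left(5 - 0\right)\right)\right) = - 847 \left(- 5 \left(\frac{25}{32} + \left(5 + 0\right)\right)\right) = - 847 \left(- 5 \left(\frac{25}{32} + 5\right)\right) = - 847 \left(\left(-5\right) \frac{185}{32}\right) = \left(-847\right) \left(- \frac{925}{32}\right) = \frac{783475}{32}$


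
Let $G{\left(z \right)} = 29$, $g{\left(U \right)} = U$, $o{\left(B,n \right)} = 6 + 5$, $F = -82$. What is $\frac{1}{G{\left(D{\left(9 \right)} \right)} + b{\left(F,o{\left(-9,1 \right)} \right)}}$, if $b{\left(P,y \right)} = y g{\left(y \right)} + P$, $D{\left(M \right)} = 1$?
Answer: $\frac{1}{68} \approx 0.014706$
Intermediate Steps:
$o{\left(B,n \right)} = 11$
$b{\left(P,y \right)} = P + y^{2}$ ($b{\left(P,y \right)} = y y + P = y^{2} + P = P + y^{2}$)
$\frac{1}{G{\left(D{\left(9 \right)} \right)} + b{\left(F,o{\left(-9,1 \right)} \right)}} = \frac{1}{29 - \left(82 - 11^{2}\right)} = \frac{1}{29 + \left(-82 + 121\right)} = \frac{1}{29 + 39} = \frac{1}{68}$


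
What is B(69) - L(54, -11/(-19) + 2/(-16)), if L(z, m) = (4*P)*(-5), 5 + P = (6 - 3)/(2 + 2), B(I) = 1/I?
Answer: -5864/69 ≈ -84.985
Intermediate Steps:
P = -17/4 (P = -5 + (6 - 3)/(2 + 2) = -5 + 3/4 = -5 + 3*(¼) = -5 + ¾ = -17/4 ≈ -4.2500)
L(z, m) = 85 (L(z, m) = (4*(-17/4))*(-5) = -17*(-5) = 85)
B(69) - L(54, -11/(-19) + 2/(-16)) = 1/69 - 1*85 = 1/69 - 85 = -5864/69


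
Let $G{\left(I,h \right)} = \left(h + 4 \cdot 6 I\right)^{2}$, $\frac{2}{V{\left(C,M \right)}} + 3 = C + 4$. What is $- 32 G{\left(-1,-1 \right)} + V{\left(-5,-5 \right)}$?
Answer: $- \frac{40001}{2} \approx -20001.0$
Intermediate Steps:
$V{\left(C,M \right)} = \frac{2}{1 + C}$ ($V{\left(C,M \right)} = \frac{2}{-3 + \left(C + 4\right)} = \frac{2}{-3 + \left(4 + C\right)} = \frac{2}{1 + C}$)
$G{\left(I,h \right)} = \left(h + 24 I\right)^{2}$
$- 32 G{\left(-1,-1 \right)} + V{\left(-5,-5 \right)} = - 32 \left(-1 + 24 \left(-1\right)\right)^{2} + \frac{2}{1 - 5} = - 32 \left(-1 - 24\right)^{2} + \frac{2}{-4} = - 32 \left(-25\right)^{2} + 2 \left(- \frac{1}{4}\right) = \left(-32\right) 625 - \frac{1}{2} = -20000 - \frac{1}{2} = - \frac{40001}{2}$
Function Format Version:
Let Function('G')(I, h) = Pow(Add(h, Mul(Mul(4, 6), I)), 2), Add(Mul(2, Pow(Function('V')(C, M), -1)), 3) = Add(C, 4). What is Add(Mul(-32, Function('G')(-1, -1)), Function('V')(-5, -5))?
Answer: Rational(-40001, 2) ≈ -20001.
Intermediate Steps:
Function('V')(C, M) = Mul(2, Pow(Add(1, C), -1)) (Function('V')(C, M) = Mul(2, Pow(Add(-3, Add(C, 4)), -1)) = Mul(2, Pow(Add(-3, Add(4, C)), -1)) = Mul(2, Pow(Add(1, C), -1)))
Function('G')(I, h) = Pow(Add(h, Mul(24, I)), 2)
Add(Mul(-32, Function('G')(-1, -1)), Function('V')(-5, -5)) = Add(Mul(-32, Pow(Add(-1, Mul(24, -1)), 2)), Mul(2, Pow(Add(1, -5), -1))) = Add(Mul(-32, Pow(Add(-1, -24), 2)), Mul(2, Pow(-4, -1))) = Add(Mul(-32, Pow(-25, 2)), Mul(2, Rational(-1, 4))) = Add(Mul(-32, 625), Rational(-1, 2)) = Add(-20000, Rational(-1, 2)) = Rational(-40001, 2)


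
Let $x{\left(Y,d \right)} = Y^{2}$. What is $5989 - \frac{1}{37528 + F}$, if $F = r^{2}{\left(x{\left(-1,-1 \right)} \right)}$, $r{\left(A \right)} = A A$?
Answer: $\frac{224761180}{37529} \approx 5989.0$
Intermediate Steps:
$r{\left(A \right)} = A^{2}$
$F = 1$ ($F = \left(\left(\left(-1\right)^{2}\right)^{2}\right)^{2} = \left(1^{2}\right)^{2} = 1^{2} = 1$)
$5989 - \frac{1}{37528 + F} = 5989 - \frac{1}{37528 + 1} = 5989 - \frac{1}{37529} = \frac{224761180}{37529}$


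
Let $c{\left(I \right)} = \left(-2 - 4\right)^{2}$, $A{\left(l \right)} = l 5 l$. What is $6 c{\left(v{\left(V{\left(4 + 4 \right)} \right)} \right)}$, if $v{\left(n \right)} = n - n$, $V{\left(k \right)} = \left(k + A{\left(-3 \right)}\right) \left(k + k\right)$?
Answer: $216$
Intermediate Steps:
$A{\left(l \right)} = 5 l^{2}$ ($A{\left(l \right)} = 5 l l = 5 l^{2}$)
$V{\left(k \right)} = 2 k \left(45 + k\right)$ ($V{\left(k \right)} = \left(k + 5 \left(-3\right)^{2}\right) \left(k + k\right) = \left(k + 5 \cdot 9\right) 2 k = \left(k + 45\right) 2 k = \left(45 + k\right) 2 k = 2 k \left(45 + k\right)$)
$v{\left(n \right)} = 0$
$c{\left(I \right)} = 36$ ($c{\left(I \right)} = \left(-6\right)^{2} = 36$)
$6 c{\left(v{\left(V{\left(4 + 4 \right)} \right)} \right)} = 6 \cdot 36 = 216$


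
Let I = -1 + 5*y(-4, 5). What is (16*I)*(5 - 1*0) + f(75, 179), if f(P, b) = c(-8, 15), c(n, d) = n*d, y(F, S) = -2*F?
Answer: 3000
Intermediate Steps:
I = 39 (I = -1 + 5*(-2*(-4)) = -1 + 5*8 = -1 + 40 = 39)
c(n, d) = d*n
f(P, b) = -120 (f(P, b) = 15*(-8) = -120)
(16*I)*(5 - 1*0) + f(75, 179) = (16*39)*(5 - 1*0) - 120 = 624*(5 + 0) - 120 = 624*5 - 120 = 3120 - 120 = 3000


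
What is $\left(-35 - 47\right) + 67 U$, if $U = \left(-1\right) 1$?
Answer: $-149$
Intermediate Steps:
$U = -1$
$\left(-35 - 47\right) + 67 U = \left(-35 - 47\right) + 67 \left(-1\right) = \left(-35 - 47\right) - 67 = -82 - 67 = -149$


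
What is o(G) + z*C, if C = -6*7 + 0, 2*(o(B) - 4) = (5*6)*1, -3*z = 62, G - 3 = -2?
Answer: 887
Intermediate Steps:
G = 1 (G = 3 - 2 = 1)
z = -62/3 (z = -⅓*62 = -62/3 ≈ -20.667)
o(B) = 19 (o(B) = 4 + ((5*6)*1)/2 = 4 + (30*1)/2 = 4 + (½)*30 = 4 + 15 = 19)
C = -42 (C = -42 + 0 = -42)
o(G) + z*C = 19 - 62/3*(-42) = 19 + 868 = 887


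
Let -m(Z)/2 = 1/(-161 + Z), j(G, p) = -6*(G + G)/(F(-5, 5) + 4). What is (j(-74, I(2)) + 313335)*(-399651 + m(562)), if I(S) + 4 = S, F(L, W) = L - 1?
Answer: -50143928243223/401 ≈ -1.2505e+11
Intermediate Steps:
F(L, W) = -1 + L
I(S) = -4 + S
j(G, p) = 6*G (j(G, p) = -6*(G + G)/((-1 - 5) + 4) = -6*2*G/(-6 + 4) = -6*2*G/(-2) = -6*2*G*(-1)/2 = -(-6)*G = 6*G)
m(Z) = -2/(-161 + Z)
(j(-74, I(2)) + 313335)*(-399651 + m(562)) = (6*(-74) + 313335)*(-399651 - 2/(-161 + 562)) = (-444 + 313335)*(-399651 - 2/401) = 312891*(-399651 - 2*1/401) = 312891*(-399651 - 2/401) = 312891*(-160260053/401) = -50143928243223/401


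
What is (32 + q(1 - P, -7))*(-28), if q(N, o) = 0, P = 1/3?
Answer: -896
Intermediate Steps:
P = ⅓ ≈ 0.33333
(32 + q(1 - P, -7))*(-28) = (32 + 0)*(-28) = 32*(-28) = -896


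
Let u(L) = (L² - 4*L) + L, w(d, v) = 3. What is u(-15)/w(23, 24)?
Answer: 90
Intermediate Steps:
u(L) = L² - 3*L
u(-15)/w(23, 24) = -15*(-3 - 15)/3 = -15*(-18)*(⅓) = 270*(⅓) = 90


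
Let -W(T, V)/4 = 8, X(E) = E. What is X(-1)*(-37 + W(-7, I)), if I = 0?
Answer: 69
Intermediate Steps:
W(T, V) = -32 (W(T, V) = -4*8 = -32)
X(-1)*(-37 + W(-7, I)) = -(-37 - 32) = -1*(-69) = 69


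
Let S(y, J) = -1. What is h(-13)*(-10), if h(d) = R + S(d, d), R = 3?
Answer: -20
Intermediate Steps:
h(d) = 2 (h(d) = 3 - 1 = 2)
h(-13)*(-10) = 2*(-10) = -20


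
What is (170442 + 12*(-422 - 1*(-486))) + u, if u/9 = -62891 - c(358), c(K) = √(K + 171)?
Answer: -395016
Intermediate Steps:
c(K) = √(171 + K)
u = -566226 (u = 9*(-62891 - √(171 + 358)) = 9*(-62891 - √529) = 9*(-62891 - 1*23) = 9*(-62891 - 23) = 9*(-62914) = -566226)
(170442 + 12*(-422 - 1*(-486))) + u = (170442 + 12*(-422 - 1*(-486))) - 566226 = (170442 + 12*(-422 + 486)) - 566226 = (170442 + 12*64) - 566226 = (170442 + 768) - 566226 = 171210 - 566226 = -395016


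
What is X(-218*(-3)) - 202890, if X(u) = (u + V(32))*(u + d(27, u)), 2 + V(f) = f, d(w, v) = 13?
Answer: 253338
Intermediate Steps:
V(f) = -2 + f
X(u) = (13 + u)*(30 + u) (X(u) = (u + (-2 + 32))*(u + 13) = (u + 30)*(13 + u) = (30 + u)*(13 + u) = (13 + u)*(30 + u))
X(-218*(-3)) - 202890 = (390 + (-218*(-3))² + 43*(-218*(-3))) - 202890 = (390 + 654² + 43*654) - 202890 = (390 + 427716 + 28122) - 202890 = 456228 - 202890 = 253338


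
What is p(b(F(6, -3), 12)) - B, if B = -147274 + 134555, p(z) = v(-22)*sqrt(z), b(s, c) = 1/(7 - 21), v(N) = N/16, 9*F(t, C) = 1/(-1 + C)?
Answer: 12719 - 11*I*sqrt(14)/112 ≈ 12719.0 - 0.36748*I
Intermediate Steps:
F(t, C) = 1/(9*(-1 + C))
v(N) = N/16 (v(N) = N*(1/16) = N/16)
b(s, c) = -1/14 (b(s, c) = 1/(-14) = -1/14)
p(z) = -11*sqrt(z)/8 (p(z) = ((1/16)*(-22))*sqrt(z) = -11*sqrt(z)/8)
B = -12719
p(b(F(6, -3), 12)) - B = -11*I*sqrt(14)/112 - 1*(-12719) = -11*I*sqrt(14)/112 + 12719 = 12719 - 11*I*sqrt(14)/112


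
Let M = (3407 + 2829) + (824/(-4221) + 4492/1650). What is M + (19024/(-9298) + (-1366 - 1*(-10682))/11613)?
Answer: 18613506684268234/2984232965175 ≈ 6237.3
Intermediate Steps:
M = 7241526422/1160775 (M = 6236 + (824*(-1/4221) + 4492*(1/1650)) = 6236 + (-824/4221 + 2246/825) = 6236 + 2933522/1160775 = 7241526422/1160775 ≈ 6238.5)
M + (19024/(-9298) + (-1366 - 1*(-10682))/11613) = 7241526422/1160775 + (19024/(-9298) + (-1366 - 1*(-10682))/11613) = 7241526422/1160775 + (19024*(-1/9298) + (-1366 + 10682)*(1/11613)) = 7241526422/1160775 + (-9512/4649 + 9316*(1/11613)) = 7241526422/1160775 + (-9512/4649 + 9316/11613) = 7241526422/1160775 - 67152772/53988837 = 18613506684268234/2984232965175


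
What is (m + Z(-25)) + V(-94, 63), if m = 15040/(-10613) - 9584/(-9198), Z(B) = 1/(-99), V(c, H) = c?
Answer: -50675548705/536901057 ≈ -94.385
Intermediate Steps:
Z(B) = -1/99
m = -18311464/48809187 (m = 15040*(-1/10613) - 9584*(-1/9198) = -15040/10613 + 4792/4599 = -18311464/48809187 ≈ -0.37516)
(m + Z(-25)) + V(-94, 63) = (-18311464/48809187 - 1/99) - 94 = -206849347/536901057 - 94 = -50675548705/536901057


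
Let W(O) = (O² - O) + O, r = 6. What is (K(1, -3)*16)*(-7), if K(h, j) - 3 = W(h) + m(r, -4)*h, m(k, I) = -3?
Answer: -112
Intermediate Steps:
W(O) = O²
K(h, j) = 3 + h² - 3*h (K(h, j) = 3 + (h² - 3*h) = 3 + h² - 3*h)
(K(1, -3)*16)*(-7) = ((3 + 1² - 3*1)*16)*(-7) = ((3 + 1 - 3)*16)*(-7) = (1*16)*(-7) = 16*(-7) = -112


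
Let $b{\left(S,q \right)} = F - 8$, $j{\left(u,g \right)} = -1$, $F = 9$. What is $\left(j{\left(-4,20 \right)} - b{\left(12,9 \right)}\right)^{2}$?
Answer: $4$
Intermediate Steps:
$b{\left(S,q \right)} = 1$ ($b{\left(S,q \right)} = 9 - 8 = 1$)
$\left(j{\left(-4,20 \right)} - b{\left(12,9 \right)}\right)^{2} = \left(-1 - 1\right)^{2} = \left(-2\right)^{2} = 4$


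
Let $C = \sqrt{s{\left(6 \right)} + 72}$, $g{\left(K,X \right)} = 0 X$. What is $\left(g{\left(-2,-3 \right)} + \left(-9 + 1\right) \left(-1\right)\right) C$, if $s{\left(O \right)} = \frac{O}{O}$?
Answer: $8 \sqrt{73} \approx 68.352$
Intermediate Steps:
$s{\left(O \right)} = 1$
$g{\left(K,X \right)} = 0$
$C = \sqrt{73}$ ($C = \sqrt{1 + 72} = \sqrt{73} \approx 8.544$)
$\left(g{\left(-2,-3 \right)} + \left(-9 + 1\right) \left(-1\right)\right) C = \left(0 + \left(-9 + 1\right) \left(-1\right)\right) \sqrt{73} = \left(0 - -8\right) \sqrt{73} = \left(0 + 8\right) \sqrt{73} = 8 \sqrt{73}$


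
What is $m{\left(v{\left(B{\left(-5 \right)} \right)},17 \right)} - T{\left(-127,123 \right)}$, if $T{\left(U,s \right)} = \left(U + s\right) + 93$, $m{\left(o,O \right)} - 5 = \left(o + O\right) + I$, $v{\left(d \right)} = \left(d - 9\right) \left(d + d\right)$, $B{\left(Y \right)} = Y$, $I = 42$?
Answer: $115$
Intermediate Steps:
$v{\left(d \right)} = 2 d \left(-9 + d\right)$ ($v{\left(d \right)} = \left(-9 + d\right) 2 d = 2 d \left(-9 + d\right)$)
$m{\left(o,O \right)} = 47 + O + o$ ($m{\left(o,O \right)} = 5 + \left(\left(o + O\right) + 42\right) = 5 + \left(\left(O + o\right) + 42\right) = 5 + \left(42 + O + o\right) = 47 + O + o$)
$T{\left(U,s \right)} = 93 + U + s$
$m{\left(v{\left(B{\left(-5 \right)} \right)},17 \right)} - T{\left(-127,123 \right)} = \left(47 + 17 + 2 \left(-5\right) \left(-9 - 5\right)\right) - \left(93 - 127 + 123\right) = \left(47 + 17 + 2 \left(-5\right) \left(-14\right)\right) - 89 = \left(47 + 17 + 140\right) - 89 = 204 - 89 = 115$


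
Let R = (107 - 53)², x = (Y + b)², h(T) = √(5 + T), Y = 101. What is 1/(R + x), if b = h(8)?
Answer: 5/65448 - √13/850824 ≈ 7.2159e-5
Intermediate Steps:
b = √13 (b = √(5 + 8) = √13 ≈ 3.6056)
x = (101 + √13)² ≈ 10942.
R = 2916 (R = 54² = 2916)
1/(R + x) = 1/(2916 + (101 + √13)²)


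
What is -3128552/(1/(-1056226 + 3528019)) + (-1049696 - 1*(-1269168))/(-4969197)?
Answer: -38427460974922349464/4969197 ≈ -7.7331e+12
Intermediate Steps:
-3128552/(1/(-1056226 + 3528019)) + (-1049696 - 1*(-1269168))/(-4969197) = -3128552/(1/2471793) + (-1049696 + 1269168)*(-1/4969197) = -3128552/1/2471793 + 219472*(-1/4969197) = -3128552*2471793 - 219472/4969197 = -7733132933736 - 219472/4969197 = -38427460974922349464/4969197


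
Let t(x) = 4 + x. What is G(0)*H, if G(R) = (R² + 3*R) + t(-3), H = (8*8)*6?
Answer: 384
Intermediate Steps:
H = 384 (H = 64*6 = 384)
G(R) = 1 + R² + 3*R (G(R) = (R² + 3*R) + (4 - 3) = (R² + 3*R) + 1 = 1 + R² + 3*R)
G(0)*H = (1 + 0² + 3*0)*384 = (1 + 0 + 0)*384 = 1*384 = 384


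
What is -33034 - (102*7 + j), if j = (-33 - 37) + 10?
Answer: -33688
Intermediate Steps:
j = -60 (j = -70 + 10 = -60)
-33034 - (102*7 + j) = -33034 - (102*7 - 60) = -33034 - (714 - 60) = -33034 - 1*654 = -33034 - 654 = -33688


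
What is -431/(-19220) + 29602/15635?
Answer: 23027565/12020188 ≈ 1.9157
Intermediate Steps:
-431/(-19220) + 29602/15635 = -431*(-1/19220) + 29602*(1/15635) = 431/19220 + 29602/15635 = 23027565/12020188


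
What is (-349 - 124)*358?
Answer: -169334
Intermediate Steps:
(-349 - 124)*358 = -473*358 = -169334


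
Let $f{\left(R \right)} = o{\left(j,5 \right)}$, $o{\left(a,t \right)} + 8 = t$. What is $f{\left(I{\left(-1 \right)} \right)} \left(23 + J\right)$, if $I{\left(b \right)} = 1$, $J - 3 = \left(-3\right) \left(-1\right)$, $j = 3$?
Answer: $-87$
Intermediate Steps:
$J = 6$ ($J = 3 - -3 = 3 + 3 = 6$)
$o{\left(a,t \right)} = -8 + t$
$f{\left(R \right)} = -3$ ($f{\left(R \right)} = -8 + 5 = -3$)
$f{\left(I{\left(-1 \right)} \right)} \left(23 + J\right) = - 3 \left(23 + 6\right) = \left(-3\right) 29 = -87$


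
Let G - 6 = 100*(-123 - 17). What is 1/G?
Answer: -1/13994 ≈ -7.1459e-5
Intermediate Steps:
G = -13994 (G = 6 + 100*(-123 - 17) = 6 + 100*(-140) = 6 - 14000 = -13994)
1/G = 1/(-13994) = -1/13994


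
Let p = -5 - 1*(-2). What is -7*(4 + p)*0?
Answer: 0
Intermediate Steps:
p = -3 (p = -5 + 2 = -3)
-7*(4 + p)*0 = -7*(4 - 3)*0 = -7*1*0 = -7*0 = 0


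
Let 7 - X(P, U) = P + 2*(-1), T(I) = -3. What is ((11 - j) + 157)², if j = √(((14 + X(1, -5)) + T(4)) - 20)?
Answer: (168 - I)² ≈ 28223.0 - 336.0*I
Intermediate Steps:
X(P, U) = 9 - P (X(P, U) = 7 - (P + 2*(-1)) = 7 - (P - 2) = 7 - (-2 + P) = 7 + (2 - P) = 9 - P)
j = I (j = √(((14 + (9 - 1*1)) - 3) - 20) = √(((14 + (9 - 1)) - 3) - 20) = √(((14 + 8) - 3) - 20) = √((22 - 3) - 20) = √(19 - 20) = √(-1) = I ≈ 1.0*I)
((11 - j) + 157)² = ((11 - I) + 157)² = (168 - I)²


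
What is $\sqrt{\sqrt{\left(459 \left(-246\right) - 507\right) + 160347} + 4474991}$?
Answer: $\sqrt{4474991 + 3 \sqrt{5214}} \approx 2115.5$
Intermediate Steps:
$\sqrt{\sqrt{\left(459 \left(-246\right) - 507\right) + 160347} + 4474991} = \sqrt{\sqrt{\left(-112914 - 507\right) + 160347} + 4474991} = \sqrt{\sqrt{-113421 + 160347} + 4474991} = \sqrt{\sqrt{46926} + 4474991} = \sqrt{3 \sqrt{5214} + 4474991} = \sqrt{4474991 + 3 \sqrt{5214}}$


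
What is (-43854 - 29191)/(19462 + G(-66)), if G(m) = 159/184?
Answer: -13440280/3581167 ≈ -3.7530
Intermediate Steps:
G(m) = 159/184 (G(m) = 159*(1/184) = 159/184)
(-43854 - 29191)/(19462 + G(-66)) = (-43854 - 29191)/(19462 + 159/184) = -73045/3581167/184 = -73045*184/3581167 = -13440280/3581167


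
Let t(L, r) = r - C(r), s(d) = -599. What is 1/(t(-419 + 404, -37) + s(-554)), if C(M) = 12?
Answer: -1/648 ≈ -0.0015432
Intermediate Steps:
t(L, r) = -12 + r (t(L, r) = r - 1*12 = r - 12 = -12 + r)
1/(t(-419 + 404, -37) + s(-554)) = 1/((-12 - 37) - 599) = 1/(-49 - 599) = 1/(-648) = -1/648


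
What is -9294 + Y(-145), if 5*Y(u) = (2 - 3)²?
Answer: -46469/5 ≈ -9293.8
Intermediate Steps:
Y(u) = ⅕ (Y(u) = (2 - 3)²/5 = (⅕)*(-1)² = (⅕)*1 = ⅕)
-9294 + Y(-145) = -9294 + ⅕ = -46469/5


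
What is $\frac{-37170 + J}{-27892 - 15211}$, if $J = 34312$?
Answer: $\frac{2858}{43103} \approx 0.066306$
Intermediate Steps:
$\frac{-37170 + J}{-27892 - 15211} = \frac{-37170 + 34312}{-27892 - 15211} = - \frac{2858}{-43103} = \left(-2858\right) \left(- \frac{1}{43103}\right) = \frac{2858}{43103}$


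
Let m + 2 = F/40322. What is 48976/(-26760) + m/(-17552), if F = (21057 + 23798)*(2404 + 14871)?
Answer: -6924404550713/2367362683680 ≈ -2.9249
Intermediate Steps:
F = 774870125 (F = 44855*17275 = 774870125)
m = 774789481/40322 (m = -2 + 774870125/40322 = 774789481/40322 ≈ 19215.)
48976/(-26760) + m/(-17552) = 48976/(-26760) + (774789481/40322)/(-17552) = 48976*(-1/26760) + (774789481/40322)*(-1/17552) = -6122/3345 - 774789481/707731744 = -6924404550713/2367362683680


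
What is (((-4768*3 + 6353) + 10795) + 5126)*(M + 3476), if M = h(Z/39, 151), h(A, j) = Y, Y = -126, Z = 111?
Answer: 26699500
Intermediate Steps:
h(A, j) = -126
M = -126
(((-4768*3 + 6353) + 10795) + 5126)*(M + 3476) = (((-4768*3 + 6353) + 10795) + 5126)*(-126 + 3476) = (((-14304 + 6353) + 10795) + 5126)*3350 = ((-7951 + 10795) + 5126)*3350 = (2844 + 5126)*3350 = 7970*3350 = 26699500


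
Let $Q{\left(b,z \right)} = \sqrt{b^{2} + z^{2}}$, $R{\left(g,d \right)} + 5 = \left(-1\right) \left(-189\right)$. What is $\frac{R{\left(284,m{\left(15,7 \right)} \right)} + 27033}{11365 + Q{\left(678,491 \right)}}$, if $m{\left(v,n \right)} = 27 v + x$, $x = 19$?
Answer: $\frac{61864241}{25692492} - \frac{27217 \sqrt{700765}}{128462460} \approx 2.2305$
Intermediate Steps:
$m{\left(v,n \right)} = 19 + 27 v$ ($m{\left(v,n \right)} = 27 v + 19 = 19 + 27 v$)
$R{\left(g,d \right)} = 184$ ($R{\left(g,d \right)} = -5 - -189 = -5 + 189 = 184$)
$\frac{R{\left(284,m{\left(15,7 \right)} \right)} + 27033}{11365 + Q{\left(678,491 \right)}} = \frac{184 + 27033}{11365 + \sqrt{678^{2} + 491^{2}}} = \frac{27217}{11365 + \sqrt{459684 + 241081}} = \frac{27217}{11365 + \sqrt{700765}}$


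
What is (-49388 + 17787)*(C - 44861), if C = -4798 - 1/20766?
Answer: 32587545140795/20766 ≈ 1.5693e+9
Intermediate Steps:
C = -99635269/20766 (C = -4798 - 1*1/20766 = -4798 - 1/20766 = -99635269/20766 ≈ -4798.0)
(-49388 + 17787)*(C - 44861) = (-49388 + 17787)*(-99635269/20766 - 44861) = -31601*(-1031218795/20766) = 32587545140795/20766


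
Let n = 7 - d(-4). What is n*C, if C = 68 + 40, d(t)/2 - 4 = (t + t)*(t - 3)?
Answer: -12204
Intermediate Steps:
d(t) = 8 + 4*t*(-3 + t) (d(t) = 8 + 2*((t + t)*(t - 3)) = 8 + 2*((2*t)*(-3 + t)) = 8 + 2*(2*t*(-3 + t)) = 8 + 4*t*(-3 + t))
n = -113 (n = 7 - (8 - 12*(-4) + 4*(-4)²) = 7 - (8 + 48 + 4*16) = 7 - (8 + 48 + 64) = 7 - 1*120 = 7 - 120 = -113)
C = 108
n*C = -113*108 = -12204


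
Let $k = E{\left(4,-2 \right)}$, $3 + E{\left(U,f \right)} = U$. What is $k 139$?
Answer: $139$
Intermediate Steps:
$E{\left(U,f \right)} = -3 + U$
$k = 1$ ($k = -3 + 4 = 1$)
$k 139 = 1 \cdot 139 = 139$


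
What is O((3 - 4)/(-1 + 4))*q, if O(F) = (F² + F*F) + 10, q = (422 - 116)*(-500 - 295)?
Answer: -2486760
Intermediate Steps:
q = -243270 (q = 306*(-795) = -243270)
O(F) = 10 + 2*F² (O(F) = (F² + F²) + 10 = 2*F² + 10 = 10 + 2*F²)
O((3 - 4)/(-1 + 4))*q = (10 + 2*((3 - 4)/(-1 + 4))²)*(-243270) = (10 + 2*(-1/3)²)*(-243270) = (10 + 2*(-1*⅓)²)*(-243270) = (10 + 2*(-⅓)²)*(-243270) = (10 + 2*(⅑))*(-243270) = (10 + 2/9)*(-243270) = (92/9)*(-243270) = -2486760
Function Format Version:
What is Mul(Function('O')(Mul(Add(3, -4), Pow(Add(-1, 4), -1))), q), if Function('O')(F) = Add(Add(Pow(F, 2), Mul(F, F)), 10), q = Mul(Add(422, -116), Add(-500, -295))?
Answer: -2486760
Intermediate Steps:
q = -243270 (q = Mul(306, -795) = -243270)
Function('O')(F) = Add(10, Mul(2, Pow(F, 2))) (Function('O')(F) = Add(Add(Pow(F, 2), Pow(F, 2)), 10) = Add(Mul(2, Pow(F, 2)), 10) = Add(10, Mul(2, Pow(F, 2))))
Mul(Function('O')(Mul(Add(3, -4), Pow(Add(-1, 4), -1))), q) = Mul(Add(10, Mul(2, Pow(Mul(Add(3, -4), Pow(Add(-1, 4), -1)), 2))), -243270) = Mul(Add(10, Mul(2, Pow(Mul(-1, Pow(3, -1)), 2))), -243270) = Mul(Add(10, Mul(2, Pow(Mul(-1, Rational(1, 3)), 2))), -243270) = Mul(Add(10, Mul(2, Pow(Rational(-1, 3), 2))), -243270) = Mul(Add(10, Mul(2, Rational(1, 9))), -243270) = Mul(Add(10, Rational(2, 9)), -243270) = Mul(Rational(92, 9), -243270) = -2486760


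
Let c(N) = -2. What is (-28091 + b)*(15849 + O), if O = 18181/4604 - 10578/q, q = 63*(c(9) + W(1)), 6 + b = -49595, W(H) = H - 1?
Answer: -29927800756087/24171 ≈ -1.2382e+9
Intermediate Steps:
W(H) = -1 + H
b = -49601 (b = -6 - 49595 = -49601)
q = -126 (q = 63*(-2 + (-1 + 1)) = 63*(-2 + 0) = 63*(-2) = -126)
O = 8498653/96684 (O = 18181/4604 - 10578/(-126) = 18181*(1/4604) - 10578*(-1/126) = 18181/4604 + 1763/21 = 8498653/96684 ≈ 87.901)
(-28091 + b)*(15849 + O) = (-28091 - 49601)*(15849 + 8498653/96684) = -77692*1540843369/96684 = -29927800756087/24171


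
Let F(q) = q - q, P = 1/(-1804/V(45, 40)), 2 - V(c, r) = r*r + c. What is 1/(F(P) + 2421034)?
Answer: 1/2421034 ≈ 4.1305e-7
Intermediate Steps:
V(c, r) = 2 - c - r² (V(c, r) = 2 - (r*r + c) = 2 - (r² + c) = 2 - (c + r²) = 2 + (-c - r²) = 2 - c - r²)
P = 1643/1804 (P = 1/(-1804/(2 - 1*45 - 1*40²)) = 1/(-1804/(2 - 45 - 1*1600)) = 1/(-1804/(2 - 45 - 1600)) = 1/(-1804/(-1643)) = 1/(-1804*(-1/1643)) = 1/(1804/1643) = 1643/1804 ≈ 0.91075)
F(q) = 0
1/(F(P) + 2421034) = 1/(0 + 2421034) = 1/2421034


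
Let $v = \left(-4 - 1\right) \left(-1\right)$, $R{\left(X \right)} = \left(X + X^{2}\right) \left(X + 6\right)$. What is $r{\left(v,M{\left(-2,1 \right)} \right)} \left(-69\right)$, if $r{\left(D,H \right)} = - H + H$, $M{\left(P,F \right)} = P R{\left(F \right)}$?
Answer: $0$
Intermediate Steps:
$R{\left(X \right)} = \left(6 + X\right) \left(X + X^{2}\right)$ ($R{\left(X \right)} = \left(X + X^{2}\right) \left(6 + X\right) = \left(6 + X\right) \left(X + X^{2}\right)$)
$M{\left(P,F \right)} = F P \left(6 + F^{2} + 7 F\right)$ ($M{\left(P,F \right)} = P F \left(6 + F^{2} + 7 F\right) = F P \left(6 + F^{2} + 7 F\right)$)
$v = 5$ ($v = \left(-5\right) \left(-1\right) = 5$)
$r{\left(D,H \right)} = 0$
$r{\left(v,M{\left(-2,1 \right)} \right)} \left(-69\right) = 0 \left(-69\right) = 0$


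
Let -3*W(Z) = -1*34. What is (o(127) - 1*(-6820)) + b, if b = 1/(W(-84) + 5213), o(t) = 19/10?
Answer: 1069196417/156730 ≈ 6821.9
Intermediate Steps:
W(Z) = 34/3 (W(Z) = -(-1)*34/3 = -⅓*(-34) = 34/3)
o(t) = 19/10 (o(t) = 19*(⅒) = 19/10)
b = 3/15673 (b = 1/(34/3 + 5213) = 1/(15673/3) = 3/15673 ≈ 0.00019141)
(o(127) - 1*(-6820)) + b = (19/10 - 1*(-6820)) + 3/15673 = (19/10 + 6820) + 3/15673 = 68219/10 + 3/15673 = 1069196417/156730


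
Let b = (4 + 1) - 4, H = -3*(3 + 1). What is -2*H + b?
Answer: 25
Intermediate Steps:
H = -12 (H = -3*4 = -12)
b = 1 (b = 5 - 4 = 1)
-2*H + b = -2*(-12) + 1 = 24 + 1 = 25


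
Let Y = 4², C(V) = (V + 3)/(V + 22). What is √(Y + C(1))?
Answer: 2*√2139/23 ≈ 4.0217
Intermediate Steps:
C(V) = (3 + V)/(22 + V)
Y = 16
√(Y + C(1)) = √(16 + (3 + 1)/(22 + 1)) = √(16 + 4/23) = √(372/23) = 2*√2139/23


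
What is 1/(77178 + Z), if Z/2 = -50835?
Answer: -1/24492 ≈ -4.0830e-5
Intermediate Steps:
Z = -101670 (Z = 2*(-50835) = -101670)
1/(77178 + Z) = 1/(77178 - 101670) = 1/(-24492) = -1/24492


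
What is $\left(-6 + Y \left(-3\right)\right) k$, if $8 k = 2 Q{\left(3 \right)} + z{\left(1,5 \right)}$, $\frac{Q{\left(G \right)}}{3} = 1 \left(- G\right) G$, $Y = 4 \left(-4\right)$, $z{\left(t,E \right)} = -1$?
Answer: $- \frac{1155}{4} \approx -288.75$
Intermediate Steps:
$Y = -16$
$Q{\left(G \right)} = - 3 G^{2}$ ($Q{\left(G \right)} = 3 \cdot 1 \left(- G\right) G = 3 - G G = 3 \left(- G^{2}\right) = - 3 G^{2}$)
$k = - \frac{55}{8}$ ($k = \frac{2 \left(- 3 \cdot 3^{2}\right) - 1}{8} = \frac{2 \left(\left(-3\right) 9\right) - 1}{8} = \frac{2 \left(-27\right) - 1}{8} = \frac{-54 - 1}{8} = \frac{1}{8} \left(-55\right) = - \frac{55}{8} \approx -6.875$)
$\left(-6 + Y \left(-3\right)\right) k = \left(-6 - -48\right) \left(- \frac{55}{8}\right) = \left(-6 + 48\right) \left(- \frac{55}{8}\right) = 42 \left(- \frac{55}{8}\right) = - \frac{1155}{4}$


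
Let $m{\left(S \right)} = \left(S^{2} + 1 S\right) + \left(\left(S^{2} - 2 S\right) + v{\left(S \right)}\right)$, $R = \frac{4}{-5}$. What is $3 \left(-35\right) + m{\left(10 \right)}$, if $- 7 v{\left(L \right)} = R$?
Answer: $\frac{2979}{35} \approx 85.114$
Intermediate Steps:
$R = - \frac{4}{5}$ ($R = 4 \left(- \frac{1}{5}\right) = - \frac{4}{5} \approx -0.8$)
$v{\left(L \right)} = \frac{4}{35}$ ($v{\left(L \right)} = \left(- \frac{1}{7}\right) \left(- \frac{4}{5}\right) = \frac{4}{35}$)
$m{\left(S \right)} = \frac{4}{35} - S + 2 S^{2}$ ($m{\left(S \right)} = \left(S^{2} + 1 S\right) + \left(\left(S^{2} - 2 S\right) + \frac{4}{35}\right) = \left(S^{2} + S\right) + \left(\frac{4}{35} + S^{2} - 2 S\right) = \left(S + S^{2}\right) + \left(\frac{4}{35} + S^{2} - 2 S\right) = \frac{4}{35} - S + 2 S^{2}$)
$3 \left(-35\right) + m{\left(10 \right)} = 3 \left(-35\right) + \left(\frac{4}{35} - 10 + 2 \cdot 10^{2}\right) = -105 + \left(\frac{4}{35} - 10 + 2 \cdot 100\right) = -105 + \left(\frac{4}{35} - 10 + 200\right) = -105 + \frac{6654}{35} = \frac{2979}{35}$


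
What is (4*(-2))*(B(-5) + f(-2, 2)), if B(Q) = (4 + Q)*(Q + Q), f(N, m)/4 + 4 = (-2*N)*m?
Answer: -208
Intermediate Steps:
f(N, m) = -16 - 8*N*m (f(N, m) = -16 + 4*((-2*N)*m) = -16 + 4*(-2*N*m) = -16 - 8*N*m)
B(Q) = 2*Q*(4 + Q) (B(Q) = (4 + Q)*(2*Q) = 2*Q*(4 + Q))
(4*(-2))*(B(-5) + f(-2, 2)) = (4*(-2))*(2*(-5)*(4 - 5) + (-16 - 8*(-2)*2)) = -8*(2*(-5)*(-1) + (-16 + 32)) = -8*(10 + 16) = -8*26 = -208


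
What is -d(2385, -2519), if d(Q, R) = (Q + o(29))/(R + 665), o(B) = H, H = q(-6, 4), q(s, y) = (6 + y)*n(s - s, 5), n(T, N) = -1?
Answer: 2375/1854 ≈ 1.2810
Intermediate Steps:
q(s, y) = -6 - y (q(s, y) = (6 + y)*(-1) = -6 - y)
H = -10 (H = -6 - 1*4 = -6 - 4 = -10)
o(B) = -10
d(Q, R) = (-10 + Q)/(665 + R) (d(Q, R) = (Q - 10)/(R + 665) = (-10 + Q)/(665 + R))
-d(2385, -2519) = -(-10 + 2385)/(665 - 2519) = -2375/(-1854) = -(-1)*2375/1854 = -1*(-2375/1854) = 2375/1854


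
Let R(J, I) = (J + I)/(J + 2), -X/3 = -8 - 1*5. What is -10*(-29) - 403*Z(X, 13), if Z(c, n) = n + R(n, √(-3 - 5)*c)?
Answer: -79474/15 - 10478*I*√2/5 ≈ -5298.3 - 2963.6*I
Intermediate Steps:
X = 39 (X = -3*(-8 - 1*5) = -3*(-8 - 5) = -3*(-13) = 39)
R(J, I) = (I + J)/(2 + J)
Z(c, n) = n + (n + 2*I*c*√2)/(2 + n) (Z(c, n) = n + (√(-3 - 5)*c + n)/(2 + n) = n + (√(-8)*c + n)/(2 + n) = n + ((2*I*√2)*c + n)/(2 + n) = n + (2*I*c*√2 + n)/(2 + n) = n + (n + 2*I*c*√2)/(2 + n))
-10*(-29) - 403*Z(X, 13) = -10*(-29) - 403*(13 + 13*(2 + 13) + 2*I*39*√2)/(2 + 13) = 290 - 403*(13 + 13*15 + 78*I*√2)/15 = 290 - 403*(13 + 195 + 78*I*√2)/15 = 290 - 403*(208 + 78*I*√2)/15 = 290 - 403*(208/15 + 26*I*√2/5) = 290 + (-83824/15 - 10478*I*√2/5) = -79474/15 - 10478*I*√2/5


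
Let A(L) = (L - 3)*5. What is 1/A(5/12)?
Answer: -12/155 ≈ -0.077419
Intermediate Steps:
A(L) = -15 + 5*L (A(L) = (-3 + L)*5 = -15 + 5*L)
1/A(5/12) = 1/(-15 + 5*(5/12)) = 1/(-15 + 25/12) = 1/(-155/12) = -12/155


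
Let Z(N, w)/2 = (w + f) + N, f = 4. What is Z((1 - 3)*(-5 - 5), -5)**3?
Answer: 54872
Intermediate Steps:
Z(N, w) = 8 + 2*N + 2*w (Z(N, w) = 2*((w + 4) + N) = 2*((4 + w) + N) = 2*(4 + N + w) = 8 + 2*N + 2*w)
Z((1 - 3)*(-5 - 5), -5)**3 = (8 + 2*((1 - 3)*(-5 - 5)) + 2*(-5))**3 = (8 + 2*(-2*(-10)) - 10)**3 = (8 + 2*20 - 10)**3 = (8 + 40 - 10)**3 = 38**3 = 54872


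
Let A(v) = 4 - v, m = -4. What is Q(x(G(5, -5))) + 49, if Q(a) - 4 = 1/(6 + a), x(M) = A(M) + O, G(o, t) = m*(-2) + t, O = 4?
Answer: 584/11 ≈ 53.091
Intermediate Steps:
G(o, t) = 8 + t (G(o, t) = -4*(-2) + t = 8 + t)
x(M) = 8 - M (x(M) = (4 - M) + 4 = 8 - M)
Q(a) = 4 + 1/(6 + a)
Q(x(G(5, -5))) + 49 = (25 + 4*(8 - (8 - 5)))/(6 + (8 - (8 - 5))) + 49 = (25 + 4*(8 - 1*3))/(6 + (8 - 1*3)) + 49 = (25 + 4*(8 - 3))/(6 + (8 - 3)) + 49 = (25 + 4*5)/(6 + 5) + 49 = (25 + 20)/11 + 49 = (1/11)*45 + 49 = 45/11 + 49 = 584/11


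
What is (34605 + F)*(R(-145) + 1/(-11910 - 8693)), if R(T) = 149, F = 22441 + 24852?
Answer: 251414247708/20603 ≈ 1.2203e+7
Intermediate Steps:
F = 47293
(34605 + F)*(R(-145) + 1/(-11910 - 8693)) = (34605 + 47293)*(149 + 1/(-11910 - 8693)) = 81898*(149 + 1/(-20603)) = 81898*(149 - 1/20603) = 81898*(3069846/20603) = 251414247708/20603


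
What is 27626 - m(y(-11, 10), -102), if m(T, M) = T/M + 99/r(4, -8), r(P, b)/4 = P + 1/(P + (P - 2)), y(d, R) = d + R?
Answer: 35215564/1275 ≈ 27620.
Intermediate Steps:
y(d, R) = R + d
r(P, b) = 4*P + 4/(-2 + 2*P) (r(P, b) = 4*(P + 1/(P + (P - 2))) = 4*(P + 1/(P + (-2 + P))) = 4*(P + 1/(-2 + 2*P)) = 4*P + 4/(-2 + 2*P))
m(T, M) = 297/50 + T/M (m(T, M) = T/M + 99/((2*(1 - 2*4 + 2*4²)/(-1 + 4))) = T/M + 99/((2*(1 - 8 + 2*16)/3)) = T/M + 99/((2*(⅓)*(1 - 8 + 32))) = T/M + 99/((2*(⅓)*25)) = T/M + 99/(50/3) = T/M + 99*(3/50) = T/M + 297/50 = 297/50 + T/M)
27626 - m(y(-11, 10), -102) = 27626 - (297/50 + (10 - 11)/(-102)) = 27626 - (297/50 - 1*(-1/102)) = 27626 - (297/50 + 1/102) = 27626 - 1*7586/1275 = 27626 - 7586/1275 = 35215564/1275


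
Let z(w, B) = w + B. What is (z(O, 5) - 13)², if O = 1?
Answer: 49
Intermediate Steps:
z(w, B) = B + w
(z(O, 5) - 13)² = ((5 + 1) - 13)² = (6 - 13)² = (-7)² = 49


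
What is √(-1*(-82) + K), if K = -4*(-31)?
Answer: √206 ≈ 14.353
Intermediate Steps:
K = 124
√(-1*(-82) + K) = √(-1*(-82) + 124) = √(82 + 124) = √206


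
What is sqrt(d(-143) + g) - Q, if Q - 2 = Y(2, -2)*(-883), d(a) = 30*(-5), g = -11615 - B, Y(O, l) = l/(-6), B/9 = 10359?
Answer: 877/3 + 2*I*sqrt(26249) ≈ 292.33 + 324.03*I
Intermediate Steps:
B = 93231 (B = 9*10359 = 93231)
Y(O, l) = -l/6 (Y(O, l) = l*(-1/6) = -l/6)
g = -104846 (g = -11615 - 1*93231 = -11615 - 93231 = -104846)
d(a) = -150
Q = -877/3 (Q = 2 - 1/6*(-2)*(-883) = 2 + (1/3)*(-883) = 2 - 883/3 = -877/3 ≈ -292.33)
sqrt(d(-143) + g) - Q = sqrt(-150 - 104846) - 1*(-877/3) = sqrt(-104996) + 877/3 = 2*I*sqrt(26249) + 877/3 = 877/3 + 2*I*sqrt(26249)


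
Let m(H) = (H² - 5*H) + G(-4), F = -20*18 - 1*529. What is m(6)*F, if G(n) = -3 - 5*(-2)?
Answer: -11557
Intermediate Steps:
G(n) = 7 (G(n) = -3 + 10 = 7)
F = -889 (F = -360 - 529 = -889)
m(H) = 7 + H² - 5*H (m(H) = (H² - 5*H) + 7 = 7 + H² - 5*H)
m(6)*F = (7 + 6² - 5*6)*(-889) = (7 + 36 - 30)*(-889) = 13*(-889) = -11557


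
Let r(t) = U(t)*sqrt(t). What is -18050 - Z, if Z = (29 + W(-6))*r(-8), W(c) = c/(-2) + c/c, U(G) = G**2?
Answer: -18050 - 4224*I*sqrt(2) ≈ -18050.0 - 5973.6*I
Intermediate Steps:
r(t) = t**(5/2) (r(t) = t**2*sqrt(t) = t**(5/2))
W(c) = 1 - c/2 (W(c) = c*(-1/2) + 1 = -c/2 + 1 = 1 - c/2)
Z = 4224*I*sqrt(2) (Z = (29 + (1 - 1/2*(-6)))*(-8)**(5/2) = (29 + (1 + 3))*(128*I*sqrt(2)) = (29 + 4)*(128*I*sqrt(2)) = 33*(128*I*sqrt(2)) = 4224*I*sqrt(2) ≈ 5973.6*I)
-18050 - Z = -18050 - 4224*I*sqrt(2)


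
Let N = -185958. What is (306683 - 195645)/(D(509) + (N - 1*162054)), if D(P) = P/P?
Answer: -111038/348011 ≈ -0.31906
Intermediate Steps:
D(P) = 1
(306683 - 195645)/(D(509) + (N - 1*162054)) = (306683 - 195645)/(1 + (-185958 - 1*162054)) = 111038/(1 + (-185958 - 162054)) = 111038/(1 - 348012) = 111038/(-348011) = 111038*(-1/348011) = -111038/348011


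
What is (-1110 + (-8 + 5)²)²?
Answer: 1212201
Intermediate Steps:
(-1110 + (-8 + 5)²)² = (-1110 + (-3)²)² = (-1110 + 9)² = (-1101)² = 1212201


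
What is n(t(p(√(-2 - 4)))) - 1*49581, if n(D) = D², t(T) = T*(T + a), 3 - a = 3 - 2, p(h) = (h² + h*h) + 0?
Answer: -35181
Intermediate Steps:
p(h) = 2*h² (p(h) = (h² + h²) + 0 = 2*h² + 0 = 2*h²)
a = 2 (a = 3 - (3 - 2) = 3 - 1*1 = 3 - 1 = 2)
t(T) = T*(2 + T) (t(T) = T*(T + 2) = T*(2 + T))
n(t(p(√(-2 - 4)))) - 1*49581 = ((2*(√(-2 - 4))²)*(2 + 2*(√(-2 - 4))²))² - 1*49581 = ((2*(√(-6))²)*(2 + 2*(√(-6))²))² - 49581 = ((2*(I*√6)²)*(2 + 2*(I*√6)²))² - 49581 = ((2*(-6))*(2 + 2*(-6)))² - 49581 = (-12*(2 - 12))² - 49581 = (-12*(-10))² - 49581 = 120² - 49581 = 14400 - 49581 = -35181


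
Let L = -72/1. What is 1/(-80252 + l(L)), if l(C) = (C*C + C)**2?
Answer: 1/26052292 ≈ 3.8384e-8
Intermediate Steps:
L = -72 ≈ -72.000
l(C) = (C + C**2)**2 (l(C) = (C**2 + C)**2 = (C + C**2)**2)
1/(-80252 + l(L)) = 1/(-80252 + (-72)**2*(1 - 72)**2) = 1/(-80252 + 5184*(-71)**2) = 1/(-80252 + 5184*5041) = 1/(-80252 + 26132544) = 1/26052292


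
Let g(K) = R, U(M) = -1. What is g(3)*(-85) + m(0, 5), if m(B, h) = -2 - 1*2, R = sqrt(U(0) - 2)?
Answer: -4 - 85*I*sqrt(3) ≈ -4.0 - 147.22*I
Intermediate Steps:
R = I*sqrt(3) (R = sqrt(-1 - 2) = sqrt(-3) = I*sqrt(3) ≈ 1.732*I)
m(B, h) = -4 (m(B, h) = -2 - 2 = -4)
g(K) = I*sqrt(3)
g(3)*(-85) + m(0, 5) = (I*sqrt(3))*(-85) - 4 = -85*I*sqrt(3) - 4 = -4 - 85*I*sqrt(3)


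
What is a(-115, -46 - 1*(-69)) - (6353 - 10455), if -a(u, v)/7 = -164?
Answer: 5250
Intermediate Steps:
a(u, v) = 1148 (a(u, v) = -7*(-164) = 1148)
a(-115, -46 - 1*(-69)) - (6353 - 10455) = 1148 - (6353 - 10455) = 1148 - 1*(-4102) = 1148 + 4102 = 5250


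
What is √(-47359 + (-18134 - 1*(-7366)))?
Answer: I*√58127 ≈ 241.1*I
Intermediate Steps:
√(-47359 + (-18134 - 1*(-7366))) = √(-47359 + (-18134 + 7366)) = √(-47359 - 10768) = √(-58127) = I*√58127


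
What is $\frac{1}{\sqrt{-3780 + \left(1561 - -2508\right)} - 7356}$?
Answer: $- \frac{1}{7339} \approx -0.00013626$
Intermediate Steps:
$\frac{1}{\sqrt{-3780 + \left(1561 - -2508\right)} - 7356} = \frac{1}{\sqrt{-3780 + \left(1561 + 2508\right)} - 7356} = \frac{1}{\sqrt{-3780 + 4069} - 7356} = \frac{1}{\sqrt{289} - 7356} = \frac{1}{17 - 7356} = \frac{1}{-7339} = - \frac{1}{7339}$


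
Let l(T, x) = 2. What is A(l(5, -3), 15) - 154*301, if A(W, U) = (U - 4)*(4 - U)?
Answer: -46475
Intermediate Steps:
A(W, U) = (-4 + U)*(4 - U)
A(l(5, -3), 15) - 154*301 = (-16 - 1*15² + 8*15) - 154*301 = (-16 - 1*225 + 120) - 46354 = (-16 - 225 + 120) - 46354 = -121 - 46354 = -46475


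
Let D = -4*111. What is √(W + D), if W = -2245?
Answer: I*√2689 ≈ 51.856*I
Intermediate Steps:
D = -444
√(W + D) = √(-2245 - 444) = √(-2689) = I*√2689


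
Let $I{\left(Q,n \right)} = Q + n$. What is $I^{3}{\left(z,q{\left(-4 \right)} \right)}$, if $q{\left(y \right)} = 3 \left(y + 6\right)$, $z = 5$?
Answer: $1331$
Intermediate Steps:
$q{\left(y \right)} = 18 + 3 y$ ($q{\left(y \right)} = 3 \left(6 + y\right) = 18 + 3 y$)
$I^{3}{\left(z,q{\left(-4 \right)} \right)} = \left(5 + \left(18 + 3 \left(-4\right)\right)\right)^{3} = \left(5 + \left(18 - 12\right)\right)^{3} = \left(5 + 6\right)^{3} = 11^{3} = 1331$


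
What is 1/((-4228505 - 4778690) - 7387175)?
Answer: -1/16394370 ≈ -6.0997e-8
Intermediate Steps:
1/((-4228505 - 4778690) - 7387175) = 1/(-9007195 - 7387175) = 1/(-16394370) = -1/16394370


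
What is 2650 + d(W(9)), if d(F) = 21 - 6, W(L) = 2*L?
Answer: 2665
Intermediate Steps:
d(F) = 15
2650 + d(W(9)) = 2650 + 15 = 2665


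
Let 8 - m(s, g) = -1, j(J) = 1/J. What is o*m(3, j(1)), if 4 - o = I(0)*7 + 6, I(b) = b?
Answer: -18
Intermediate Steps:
j(J) = 1/J
m(s, g) = 9 (m(s, g) = 8 - 1*(-1) = 8 + 1 = 9)
o = -2 (o = 4 - (0*7 + 6) = 4 - (0 + 6) = 4 - 1*6 = 4 - 6 = -2)
o*m(3, j(1)) = -2*9 = -18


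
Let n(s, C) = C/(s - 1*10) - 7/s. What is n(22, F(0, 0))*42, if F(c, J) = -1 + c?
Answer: -371/22 ≈ -16.864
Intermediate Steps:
n(s, C) = -7/s + C/(-10 + s) (n(s, C) = C/(s - 10) - 7/s = C/(-10 + s) - 7/s = -7/s + C/(-10 + s))
n(22, F(0, 0))*42 = ((70 - 7*22 + (-1 + 0)*22)/(22*(-10 + 22)))*42 = ((1/22)*(70 - 154 - 1*22)/12)*42 = ((1/22)*(1/12)*(70 - 154 - 22))*42 = ((1/22)*(1/12)*(-106))*42 = -53/132*42 = -371/22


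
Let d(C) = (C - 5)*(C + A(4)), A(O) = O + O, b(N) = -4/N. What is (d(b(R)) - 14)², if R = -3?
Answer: 188356/81 ≈ 2325.4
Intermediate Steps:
A(O) = 2*O
d(C) = (-5 + C)*(8 + C) (d(C) = (C - 5)*(C + 2*4) = (-5 + C)*(C + 8) = (-5 + C)*(8 + C))
(d(b(R)) - 14)² = ((-40 + (-4/(-3))² + 3*(-4/(-3))) - 14)² = ((-40 + (-4*(-⅓))² + 3*(-4*(-⅓))) - 14)² = ((-40 + (4/3)² + 3*(4/3)) - 14)² = ((-40 + 16/9 + 4) - 14)² = (-308/9 - 14)² = (-434/9)² = 188356/81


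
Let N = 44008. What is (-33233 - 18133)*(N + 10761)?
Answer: -2813264454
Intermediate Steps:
(-33233 - 18133)*(N + 10761) = (-33233 - 18133)*(44008 + 10761) = -51366*54769 = -2813264454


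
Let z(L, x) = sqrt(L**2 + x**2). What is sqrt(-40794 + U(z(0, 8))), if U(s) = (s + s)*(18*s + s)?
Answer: I*sqrt(38362) ≈ 195.86*I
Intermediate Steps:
U(s) = 38*s**2 (U(s) = (2*s)*(19*s) = 38*s**2)
sqrt(-40794 + U(z(0, 8))) = sqrt(-40794 + 38*(sqrt(0**2 + 8**2))**2) = sqrt(-40794 + 38*(sqrt(0 + 64))**2) = sqrt(-40794 + 38*(sqrt(64))**2) = sqrt(-40794 + 38*8**2) = sqrt(-40794 + 38*64) = sqrt(-40794 + 2432) = sqrt(-38362) = I*sqrt(38362)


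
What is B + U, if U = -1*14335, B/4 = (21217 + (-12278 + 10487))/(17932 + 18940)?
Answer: -6005482/419 ≈ -14333.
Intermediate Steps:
B = 883/419 (B = 4*((21217 + (-12278 + 10487))/(17932 + 18940)) = 4*((21217 - 1791)/36872) = 4*(19426*(1/36872)) = 4*(883/1676) = 883/419 ≈ 2.1074)
U = -14335
B + U = 883/419 - 14335 = -6005482/419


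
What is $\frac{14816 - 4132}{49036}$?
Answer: $\frac{2671}{12259} \approx 0.21788$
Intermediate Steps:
$\frac{14816 - 4132}{49036} = 10684 \cdot \frac{1}{49036} = \frac{2671}{12259}$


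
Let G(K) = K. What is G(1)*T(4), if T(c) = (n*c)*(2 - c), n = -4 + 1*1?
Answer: 24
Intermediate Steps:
n = -3 (n = -4 + 1 = -3)
T(c) = -3*c*(2 - c) (T(c) = (-3*c)*(2 - c) = -3*c*(2 - c))
G(1)*T(4) = 1*(3*4*(-2 + 4)) = 1*(3*4*2) = 1*24 = 24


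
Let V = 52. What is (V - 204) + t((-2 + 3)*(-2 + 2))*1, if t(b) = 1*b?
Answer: -152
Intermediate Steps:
t(b) = b
(V - 204) + t((-2 + 3)*(-2 + 2))*1 = (52 - 204) + ((-2 + 3)*(-2 + 2))*1 = -152 + (1*0)*1 = -152 + 0*1 = -152 + 0 = -152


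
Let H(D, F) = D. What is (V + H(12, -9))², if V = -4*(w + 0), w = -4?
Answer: 784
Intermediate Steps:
V = 16 (V = -4*(-4 + 0) = -4*(-4) = 16)
(V + H(12, -9))² = (16 + 12)² = 28² = 784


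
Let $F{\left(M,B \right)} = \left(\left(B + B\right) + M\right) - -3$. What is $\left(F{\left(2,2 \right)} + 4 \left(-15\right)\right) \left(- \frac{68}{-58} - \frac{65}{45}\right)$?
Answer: $\frac{1207}{87} \approx 13.874$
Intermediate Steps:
$F{\left(M,B \right)} = 3 + M + 2 B$ ($F{\left(M,B \right)} = \left(2 B + M\right) + 3 = \left(M + 2 B\right) + 3 = 3 + M + 2 B$)
$\left(F{\left(2,2 \right)} + 4 \left(-15\right)\right) \left(- \frac{68}{-58} - \frac{65}{45}\right) = \left(\left(3 + 2 + 2 \cdot 2\right) + 4 \left(-15\right)\right) \left(- \frac{68}{-58} - \frac{65}{45}\right) = \left(\left(3 + 2 + 4\right) - 60\right) \left(\left(-68\right) \left(- \frac{1}{58}\right) - \frac{13}{9}\right) = \left(9 - 60\right) \left(\frac{34}{29} - \frac{13}{9}\right) = \left(-51\right) \left(- \frac{71}{261}\right) = \frac{1207}{87}$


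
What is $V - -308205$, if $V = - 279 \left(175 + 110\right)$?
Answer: $228690$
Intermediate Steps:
$V = -79515$ ($V = \left(-279\right) 285 = -79515$)
$V - -308205 = -79515 - -308205 = -79515 + 308205 = 228690$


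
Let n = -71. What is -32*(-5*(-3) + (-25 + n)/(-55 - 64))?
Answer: -60192/119 ≈ -505.81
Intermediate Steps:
-32*(-5*(-3) + (-25 + n)/(-55 - 64)) = -32*(-5*(-3) + (-25 - 71)/(-55 - 64)) = -32*(15 - 96/(-119)) = -32*(15 - 96*(-1/119)) = -32*(15 + 96/119) = -32*1881/119 = -60192/119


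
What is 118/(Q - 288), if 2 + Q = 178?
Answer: -59/56 ≈ -1.0536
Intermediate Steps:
Q = 176 (Q = -2 + 178 = 176)
118/(Q - 288) = 118/(176 - 288) = 118/(-112) = -1/112*118 = -59/56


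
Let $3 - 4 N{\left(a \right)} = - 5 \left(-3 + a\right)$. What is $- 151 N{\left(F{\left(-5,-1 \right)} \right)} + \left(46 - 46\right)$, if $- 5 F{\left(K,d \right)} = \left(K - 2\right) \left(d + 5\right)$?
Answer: $-604$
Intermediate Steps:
$F{\left(K,d \right)} = - \frac{\left(-2 + K\right) \left(5 + d\right)}{5}$ ($F{\left(K,d \right)} = - \frac{\left(K - 2\right) \left(d + 5\right)}{5} = - \frac{\left(-2 + K\right) \left(5 + d\right)}{5}$)
$N{\left(a \right)} = -3 + \frac{5 a}{4}$ ($N{\left(a \right)} = \frac{3}{4} - \frac{\left(-5\right) \left(-3 + a\right)}{4} = \frac{3}{4} - \frac{15 - 5 a}{4} = \frac{3}{4} + \left(- \frac{15}{4} + \frac{5 a}{4}\right) = -3 + \frac{5 a}{4}$)
$- 151 N{\left(F{\left(-5,-1 \right)} \right)} + \left(46 - 46\right) = - 151 \left(-3 + \frac{5 \left(2 - -5 + \frac{2}{5} \left(-1\right) - \left(-1\right) \left(-1\right)\right)}{4}\right) + \left(46 - 46\right) = - 151 \left(-3 + \frac{5 \left(2 + 5 - \frac{2}{5} - 1\right)}{4}\right) + 0 = - 151 \left(-3 + \frac{5}{4} \cdot \frac{28}{5}\right) + 0 = - 151 \left(-3 + 7\right) + 0 = \left(-151\right) 4 + 0 = -604 + 0 = -604$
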